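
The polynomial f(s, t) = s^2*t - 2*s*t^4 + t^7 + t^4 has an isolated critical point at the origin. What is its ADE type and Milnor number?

The Hessian of f at 0 has rank 0. Corank 2; j^3 = s^2*t has shape L^2 M (L != M), so D-series; mu = 5 gives D_5.

Type D5, Milnor number mu = 5.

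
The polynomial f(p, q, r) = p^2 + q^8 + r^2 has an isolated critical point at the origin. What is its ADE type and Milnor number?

The Hessian of f at 0 is [[2, 0, 0], [0, 0, 0], [0, 0, 2]] with rank 2, so corank 1. A Groebner basis of the Jacobian ideal J(f) in C{p,q,r} is {q^7, p, r}; counting standard monomials gives mu = 7. Corank 1: A-series; mu = 7 gives A_7.

Type A_{7}, Milnor number mu = 7.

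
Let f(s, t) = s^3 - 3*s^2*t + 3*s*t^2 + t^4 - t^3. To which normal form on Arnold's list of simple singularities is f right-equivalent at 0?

E_6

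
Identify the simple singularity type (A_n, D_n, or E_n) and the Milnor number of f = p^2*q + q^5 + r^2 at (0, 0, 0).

Type D6, Milnor number mu = 6.

The Hessian of f at 0 has rank 1. Corank 2; j^3 = p^2*q has shape L^2 M (L != M), so D-series; mu = 6 gives D_6.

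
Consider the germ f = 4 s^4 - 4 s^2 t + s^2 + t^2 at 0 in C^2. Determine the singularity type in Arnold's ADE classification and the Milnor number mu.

The Hessian of f at 0 has rank 2. Corank 0: nondegenerate Morse point, so A_1.

Type A_1, Milnor number mu = 1.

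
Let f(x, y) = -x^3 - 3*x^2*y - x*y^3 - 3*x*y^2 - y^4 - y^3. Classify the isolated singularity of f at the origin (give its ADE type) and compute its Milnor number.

Type E_{7}, Milnor number mu = 7.

The Hessian of f at 0 has rank 0. Corank 2; j^3 = -(x + y)^3 is a perfect cube, so E-series; the 4-jet and mu = 7 give E_7.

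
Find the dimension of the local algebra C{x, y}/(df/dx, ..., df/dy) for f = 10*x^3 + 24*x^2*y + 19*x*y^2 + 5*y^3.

4

The Hessian of f at 0 is [[0, 0], [0, 0]] with rank 0, so corank 2. A Groebner basis of the Jacobian ideal J(f) in C{x,y} is {y^3, x^2 - y^2/6, x*y + y^2/2}; counting standard monomials gives mu = 4. Corank 2; j^3 = (x + y)*(10*x^2 + 14*x*y + 5*y^2) splits into three distinct lines over C (the quadratic factor has nonzero discriminant), so D_4.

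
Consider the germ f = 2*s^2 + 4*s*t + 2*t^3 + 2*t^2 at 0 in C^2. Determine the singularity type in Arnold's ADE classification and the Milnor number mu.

The Hessian of f at 0 has rank 1. Corank 1: A-series; mu = 2 gives A_2.

Type A_2, Milnor number mu = 2.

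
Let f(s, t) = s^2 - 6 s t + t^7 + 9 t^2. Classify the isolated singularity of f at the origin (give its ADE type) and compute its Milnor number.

The Hessian of f at 0 has rank 1. Corank 1: A-series; mu = 6 gives A_6.

Type A_{6}, Milnor number mu = 6.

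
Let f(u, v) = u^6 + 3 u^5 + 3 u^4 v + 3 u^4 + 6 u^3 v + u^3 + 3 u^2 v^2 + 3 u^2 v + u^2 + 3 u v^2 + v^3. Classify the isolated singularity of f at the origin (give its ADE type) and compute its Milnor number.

Type A_2, Milnor number mu = 2.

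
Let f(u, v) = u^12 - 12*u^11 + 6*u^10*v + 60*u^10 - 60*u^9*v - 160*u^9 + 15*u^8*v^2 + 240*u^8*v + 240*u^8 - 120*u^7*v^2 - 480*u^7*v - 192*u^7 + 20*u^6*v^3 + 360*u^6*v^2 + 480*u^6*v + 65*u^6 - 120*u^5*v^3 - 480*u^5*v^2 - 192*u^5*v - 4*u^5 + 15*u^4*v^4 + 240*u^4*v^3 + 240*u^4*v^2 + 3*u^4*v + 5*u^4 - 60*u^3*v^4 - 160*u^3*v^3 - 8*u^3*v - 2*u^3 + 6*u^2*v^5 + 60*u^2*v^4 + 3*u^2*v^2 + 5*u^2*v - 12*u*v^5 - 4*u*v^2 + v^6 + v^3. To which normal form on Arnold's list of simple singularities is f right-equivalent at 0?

D_7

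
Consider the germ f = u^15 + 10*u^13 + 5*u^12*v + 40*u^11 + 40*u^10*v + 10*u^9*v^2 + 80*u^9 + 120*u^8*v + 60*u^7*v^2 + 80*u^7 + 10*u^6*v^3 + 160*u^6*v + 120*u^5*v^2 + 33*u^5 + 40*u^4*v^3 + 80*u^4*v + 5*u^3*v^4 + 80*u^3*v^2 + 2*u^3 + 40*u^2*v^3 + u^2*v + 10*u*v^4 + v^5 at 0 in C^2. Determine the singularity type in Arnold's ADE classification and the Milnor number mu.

The Hessian of f at 0 has rank 0. Corank 2; j^3 = u^2*(2*u + v) has shape L^2 M (L != M), so D-series; mu = 6 gives D_6.

Type D_{6}, Milnor number mu = 6.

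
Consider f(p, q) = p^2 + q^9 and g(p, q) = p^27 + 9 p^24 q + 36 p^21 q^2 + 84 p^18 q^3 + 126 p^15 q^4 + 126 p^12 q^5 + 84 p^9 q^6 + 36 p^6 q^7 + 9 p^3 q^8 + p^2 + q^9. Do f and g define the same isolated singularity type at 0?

The Hessian of f at 0 has rank 1. Corank 1: A-series; mu = 8 gives A_8. The Hessian of g at 0 has rank 1. Corank 1: A-series; mu = 8 gives A_8. Both have type A_8, hence right-equivalent.

Yes.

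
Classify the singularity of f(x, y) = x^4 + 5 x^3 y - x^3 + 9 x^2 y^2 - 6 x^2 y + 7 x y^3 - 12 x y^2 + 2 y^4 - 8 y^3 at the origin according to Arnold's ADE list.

E_7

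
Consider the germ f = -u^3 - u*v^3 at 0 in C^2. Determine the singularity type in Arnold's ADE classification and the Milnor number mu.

Type E_{7}, Milnor number mu = 7.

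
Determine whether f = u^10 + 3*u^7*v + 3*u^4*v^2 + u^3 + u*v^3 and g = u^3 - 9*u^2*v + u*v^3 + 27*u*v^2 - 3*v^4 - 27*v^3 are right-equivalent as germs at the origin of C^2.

Yes.

The Hessian of f at 0 has rank 0. Corank 2; j^3 = u^3 is a perfect cube, so E-series; the 4-jet and mu = 7 give E_7. The Hessian of g at 0 has rank 0. Corank 2; j^3 = (u - 3*v)^3 is a perfect cube, so E-series; the 4-jet and mu = 7 give E_7. Both have type E_7, hence right-equivalent.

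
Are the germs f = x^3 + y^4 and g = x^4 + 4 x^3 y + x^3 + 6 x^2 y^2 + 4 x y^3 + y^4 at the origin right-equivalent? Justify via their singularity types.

The Hessian of f at 0 has rank 0. Corank 2; j^3 = x^3 is a perfect cube, so E-series; the 4-jet and mu = 6 give E_6. The Hessian of g at 0 has rank 0. Corank 2; j^3 = x^3 is a perfect cube, so E-series; the 4-jet and mu = 6 give E_6. Both have type E_6, hence right-equivalent.

Yes.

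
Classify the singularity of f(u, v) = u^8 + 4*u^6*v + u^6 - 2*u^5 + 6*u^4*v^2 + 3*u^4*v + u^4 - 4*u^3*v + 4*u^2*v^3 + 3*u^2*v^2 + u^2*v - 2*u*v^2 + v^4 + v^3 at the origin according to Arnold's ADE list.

D_5

The Hessian of f at 0 has rank 0. Corank 2; j^3 = v*(u - v)^2 has shape L^2 M (L != M), so D-series; mu = 5 gives D_5.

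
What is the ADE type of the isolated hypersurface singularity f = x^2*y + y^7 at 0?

The Hessian of f at 0 has rank 0. Corank 2; j^3 = x^2*y has shape L^2 M (L != M), so D-series; mu = 8 gives D_8.

D_{8}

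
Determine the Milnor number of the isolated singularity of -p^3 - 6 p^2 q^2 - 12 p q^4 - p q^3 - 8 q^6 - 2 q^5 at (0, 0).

The Hessian of f at 0 is [[0, 0], [0, 0]] with rank 0, so corank 2. A Groebner basis of the Jacobian ideal J(f) in C{p,q} is {-p^2/4 + q^4 - q^3/12, p^3, p^2*q + p^2/12 + q^3/36, p^2/2 + p*q^2 + q^3/6}; counting standard monomials gives mu = 7. Corank 2; j^3 = -p^3 is a perfect cube, so E-series; the 4-jet and mu = 7 give E_7.

7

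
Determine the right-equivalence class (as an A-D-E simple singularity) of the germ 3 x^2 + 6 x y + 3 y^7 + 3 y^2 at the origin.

A_{6}

The Hessian of f at 0 has rank 1. Corank 1: A-series; mu = 6 gives A_6.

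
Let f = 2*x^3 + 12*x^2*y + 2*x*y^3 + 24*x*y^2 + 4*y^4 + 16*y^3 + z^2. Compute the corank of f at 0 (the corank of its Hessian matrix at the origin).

2

The Hessian at 0 is [[0, 0, 0], [0, 0, 0], [0, 0, 2]] of rank 1; hence corank 2.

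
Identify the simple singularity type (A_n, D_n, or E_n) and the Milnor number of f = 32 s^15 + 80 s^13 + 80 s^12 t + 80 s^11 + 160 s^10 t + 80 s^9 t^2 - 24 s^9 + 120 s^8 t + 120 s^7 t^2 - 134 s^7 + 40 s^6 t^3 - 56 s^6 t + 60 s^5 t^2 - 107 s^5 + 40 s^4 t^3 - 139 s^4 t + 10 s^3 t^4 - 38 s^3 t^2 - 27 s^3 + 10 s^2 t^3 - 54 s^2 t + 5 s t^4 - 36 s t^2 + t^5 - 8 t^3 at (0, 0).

Type E8, Milnor number mu = 8.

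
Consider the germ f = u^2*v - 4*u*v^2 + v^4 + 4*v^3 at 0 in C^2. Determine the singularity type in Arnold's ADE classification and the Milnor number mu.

The Hessian of f at 0 is [[0, 0], [0, 0]] with rank 0, so corank 2. A Groebner basis of the Jacobian ideal J(f) in C{u,v} is {u^3 + 2*u^2 - 8*v^2, u^2/4 + v^3 - v^2, u*v - 2*v^2}; counting standard monomials gives mu = 5. Corank 2; j^3 = v*(u - 2*v)^2 has shape L^2 M (L != M), so D-series; mu = 5 gives D_5.

Type D_{5}, Milnor number mu = 5.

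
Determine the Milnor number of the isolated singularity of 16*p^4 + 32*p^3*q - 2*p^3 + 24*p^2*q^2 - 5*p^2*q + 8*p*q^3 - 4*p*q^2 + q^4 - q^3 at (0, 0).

5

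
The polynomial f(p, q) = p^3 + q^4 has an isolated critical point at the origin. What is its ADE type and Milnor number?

Type E_{6}, Milnor number mu = 6.

The Hessian of f at 0 is [[0, 0], [0, 0]] with rank 0, so corank 2. A Groebner basis of the Jacobian ideal J(f) in C{p,q} is {q^3, p^2}; counting standard monomials gives mu = 6. Corank 2; j^3 = p^3 is a perfect cube, so E-series; the 4-jet and mu = 6 give E_6.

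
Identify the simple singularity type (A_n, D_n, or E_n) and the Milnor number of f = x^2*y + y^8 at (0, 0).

The Hessian of f at 0 is [[0, 0], [0, 0]] with rank 0, so corank 2. A Groebner basis of the Jacobian ideal J(f) in C{x,y} is {x^2/8 + y^7, x^3, x*y}; counting standard monomials gives mu = 9. Corank 2; j^3 = x^2*y has shape L^2 M (L != M), so D-series; mu = 9 gives D_9.

Type D_9, Milnor number mu = 9.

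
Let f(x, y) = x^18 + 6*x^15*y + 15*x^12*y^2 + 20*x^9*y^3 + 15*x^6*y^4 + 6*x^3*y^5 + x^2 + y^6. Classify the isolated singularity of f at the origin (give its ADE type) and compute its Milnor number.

The Hessian of f at 0 has rank 1. Corank 1: A-series; mu = 5 gives A_5.

Type A5, Milnor number mu = 5.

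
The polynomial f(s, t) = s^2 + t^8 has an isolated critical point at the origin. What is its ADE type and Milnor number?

The Hessian of f at 0 has rank 1. Corank 1: A-series; mu = 7 gives A_7.

Type A_{7}, Milnor number mu = 7.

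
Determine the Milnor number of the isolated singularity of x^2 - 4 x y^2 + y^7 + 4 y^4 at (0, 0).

The Hessian of f at 0 has rank 1. Corank 1: A-series; mu = 6 gives A_6.

6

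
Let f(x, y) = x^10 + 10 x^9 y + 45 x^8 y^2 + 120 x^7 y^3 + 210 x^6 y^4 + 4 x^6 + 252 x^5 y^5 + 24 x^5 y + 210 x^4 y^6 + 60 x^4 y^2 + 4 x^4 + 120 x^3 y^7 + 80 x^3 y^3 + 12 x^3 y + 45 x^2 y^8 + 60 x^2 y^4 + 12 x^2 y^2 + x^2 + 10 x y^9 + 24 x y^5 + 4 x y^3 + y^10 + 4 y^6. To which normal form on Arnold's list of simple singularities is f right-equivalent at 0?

A_{9}

The Hessian of f at 0 has rank 1. Corank 1: A-series; mu = 9 gives A_9.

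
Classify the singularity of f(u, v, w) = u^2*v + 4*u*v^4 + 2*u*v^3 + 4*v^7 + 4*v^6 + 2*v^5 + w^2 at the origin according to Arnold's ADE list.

D_6

The Hessian of f at 0 has rank 1. Corank 2; j^3 = u^2*v has shape L^2 M (L != M), so D-series; mu = 6 gives D_6.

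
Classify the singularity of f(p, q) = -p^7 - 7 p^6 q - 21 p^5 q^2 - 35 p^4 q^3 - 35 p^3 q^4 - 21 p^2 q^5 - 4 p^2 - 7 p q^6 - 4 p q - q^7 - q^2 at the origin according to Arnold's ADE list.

The Hessian of f at 0 is [[-8, -4], [-4, -2]] with rank 1, so corank 1. A Groebner basis of the Jacobian ideal J(f) in C{p,q} is {q^6, p + q/2}; counting standard monomials gives mu = 6. Corank 1: A-series; mu = 6 gives A_6.

A_{6}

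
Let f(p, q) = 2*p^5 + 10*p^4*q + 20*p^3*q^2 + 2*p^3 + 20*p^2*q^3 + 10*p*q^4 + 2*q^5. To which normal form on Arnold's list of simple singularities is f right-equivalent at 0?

The Hessian of f at 0 is [[0, 0], [0, 0]] with rank 0, so corank 2. A Groebner basis of the Jacobian ideal J(f) in C{p,q} is {q^5, p*q^3 + q^4/4, p^2}; counting standard monomials gives mu = 8. Corank 2; j^3 = 2*p^3 is a perfect cube, so E-series; the 5-jet and mu = 8 give E_8.

E8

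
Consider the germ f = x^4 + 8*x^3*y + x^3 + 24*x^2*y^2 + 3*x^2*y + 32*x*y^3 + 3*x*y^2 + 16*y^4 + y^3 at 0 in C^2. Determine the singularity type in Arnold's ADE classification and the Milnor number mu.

Type E_6, Milnor number mu = 6.

The Hessian of f at 0 is [[0, 0], [0, 0]] with rank 0, so corank 2. A Groebner basis of the Jacobian ideal J(f) in C{x,y} is {y^4, x*y^2 + 4*y^3/3, x^2 + 2*x*y + y^2}; counting standard monomials gives mu = 6. Corank 2; j^3 = (x + y)^3 is a perfect cube, so E-series; the 4-jet and mu = 6 give E_6.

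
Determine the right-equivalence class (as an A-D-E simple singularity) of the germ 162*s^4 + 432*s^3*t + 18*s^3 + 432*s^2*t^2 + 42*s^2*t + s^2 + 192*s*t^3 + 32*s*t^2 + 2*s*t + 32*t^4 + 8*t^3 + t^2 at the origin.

A_{3}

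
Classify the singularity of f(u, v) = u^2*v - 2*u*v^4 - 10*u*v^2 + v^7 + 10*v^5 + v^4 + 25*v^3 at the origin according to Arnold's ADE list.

D_{5}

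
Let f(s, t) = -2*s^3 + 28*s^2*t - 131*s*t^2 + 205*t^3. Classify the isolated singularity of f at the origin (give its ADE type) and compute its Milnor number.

Type D4, Milnor number mu = 4.

The Hessian of f at 0 has rank 0. Corank 2; j^3 = -(s - 5*t)*(2*s^2 - 18*s*t + 41*t^2) splits into three distinct lines over C (the quadratic factor has nonzero discriminant), so D_4.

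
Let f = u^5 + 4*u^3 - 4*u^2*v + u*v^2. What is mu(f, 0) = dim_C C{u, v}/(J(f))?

The Hessian of f at 0 has rank 0. Corank 2; j^3 = u*(2*u - v)^2 has shape L^2 M (L != M), so D-series; mu = 6 gives D_6.

6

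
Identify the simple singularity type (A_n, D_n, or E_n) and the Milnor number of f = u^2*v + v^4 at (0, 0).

The Hessian of f at 0 is [[0, 0], [0, 0]] with rank 0, so corank 2. A Groebner basis of the Jacobian ideal J(f) in C{u,v} is {u^3, u^2/4 + v^3, u*v}; counting standard monomials gives mu = 5. Corank 2; j^3 = u^2*v has shape L^2 M (L != M), so D-series; mu = 5 gives D_5.

Type D_{5}, Milnor number mu = 5.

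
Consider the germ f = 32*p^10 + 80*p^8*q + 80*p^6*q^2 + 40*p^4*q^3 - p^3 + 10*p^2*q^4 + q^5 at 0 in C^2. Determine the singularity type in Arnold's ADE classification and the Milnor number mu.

Type E8, Milnor number mu = 8.

The Hessian of f at 0 has rank 0. Corank 2; j^3 = -p^3 is a perfect cube, so E-series; the 5-jet and mu = 8 give E_8.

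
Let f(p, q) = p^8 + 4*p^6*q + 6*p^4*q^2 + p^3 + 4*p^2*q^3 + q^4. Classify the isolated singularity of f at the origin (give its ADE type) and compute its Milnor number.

Type E_{6}, Milnor number mu = 6.

The Hessian of f at 0 is [[0, 0], [0, 0]] with rank 0, so corank 2. A Groebner basis of the Jacobian ideal J(f) in C{p,q} is {q^3, p^2}; counting standard monomials gives mu = 6. Corank 2; j^3 = p^3 is a perfect cube, so E-series; the 4-jet and mu = 6 give E_6.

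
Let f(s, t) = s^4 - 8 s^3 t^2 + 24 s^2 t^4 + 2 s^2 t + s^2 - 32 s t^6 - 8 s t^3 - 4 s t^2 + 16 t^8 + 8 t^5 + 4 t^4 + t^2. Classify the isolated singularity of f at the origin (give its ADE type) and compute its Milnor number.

Type A_1, Milnor number mu = 1.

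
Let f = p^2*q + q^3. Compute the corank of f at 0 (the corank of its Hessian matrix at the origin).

2

The Hessian at 0 is [[0, 0], [0, 0]] of rank 0; hence corank 2.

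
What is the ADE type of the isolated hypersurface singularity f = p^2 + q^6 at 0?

A5

The Hessian of f at 0 is [[2, 0], [0, 0]] with rank 1, so corank 1. A Groebner basis of the Jacobian ideal J(f) in C{p,q} is {q^5, p}; counting standard monomials gives mu = 5. Corank 1: A-series; mu = 5 gives A_5.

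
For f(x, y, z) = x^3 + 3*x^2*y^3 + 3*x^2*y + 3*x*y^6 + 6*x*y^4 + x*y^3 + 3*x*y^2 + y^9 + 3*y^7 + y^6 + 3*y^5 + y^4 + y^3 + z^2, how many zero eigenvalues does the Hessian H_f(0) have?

2

The Hessian at 0 is [[0, 0, 0], [0, 0, 0], [0, 0, 2]] of rank 1; hence corank 2.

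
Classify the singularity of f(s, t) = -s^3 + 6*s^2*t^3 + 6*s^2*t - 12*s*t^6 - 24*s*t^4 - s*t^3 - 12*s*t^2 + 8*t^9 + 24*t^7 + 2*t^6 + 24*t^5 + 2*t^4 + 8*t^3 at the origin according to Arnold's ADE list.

E_{7}

The Hessian of f at 0 is [[0, 0], [0, 0]] with rank 0, so corank 2. A Groebner basis of the Jacobian ideal J(f) in C{s,t} is {s^3 - 6*s^2*t - 48*s^2 + 192*s*t - 192*t^2, 6*s^2 + s*t^2 - 24*s*t + 24*t^2, 3*s^2 - 12*s*t + t^3 + 12*t^2}; counting standard monomials gives mu = 7. Corank 2; j^3 = -(s - 2*t)^3 is a perfect cube, so E-series; the 4-jet and mu = 7 give E_7.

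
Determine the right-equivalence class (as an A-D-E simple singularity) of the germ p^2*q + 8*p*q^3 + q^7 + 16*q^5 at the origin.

The Hessian of f at 0 has rank 0. Corank 2; j^3 = p^2*q has shape L^2 M (L != M), so D-series; mu = 8 gives D_8.

D_8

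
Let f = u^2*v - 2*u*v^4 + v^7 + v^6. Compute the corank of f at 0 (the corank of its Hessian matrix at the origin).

2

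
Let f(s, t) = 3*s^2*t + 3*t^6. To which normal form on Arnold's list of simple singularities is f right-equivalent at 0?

D_7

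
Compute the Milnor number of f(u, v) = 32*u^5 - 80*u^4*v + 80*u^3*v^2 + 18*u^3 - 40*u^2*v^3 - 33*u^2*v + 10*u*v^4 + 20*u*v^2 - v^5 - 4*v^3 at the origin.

6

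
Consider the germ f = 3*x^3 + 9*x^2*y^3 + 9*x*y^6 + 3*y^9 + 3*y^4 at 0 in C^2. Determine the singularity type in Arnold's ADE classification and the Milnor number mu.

The Hessian of f at 0 is [[0, 0], [0, 0]] with rank 0, so corank 2. A Groebner basis of the Jacobian ideal J(f) in C{x,y} is {y^3, x^2}; counting standard monomials gives mu = 6. Corank 2; j^3 = 3*x^3 is a perfect cube, so E-series; the 4-jet and mu = 6 give E_6.

Type E6, Milnor number mu = 6.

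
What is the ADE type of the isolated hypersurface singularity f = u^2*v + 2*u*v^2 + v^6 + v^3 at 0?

The Hessian of f at 0 has rank 0. Corank 2; j^3 = v*(u + v)^2 has shape L^2 M (L != M), so D-series; mu = 7 gives D_7.

D7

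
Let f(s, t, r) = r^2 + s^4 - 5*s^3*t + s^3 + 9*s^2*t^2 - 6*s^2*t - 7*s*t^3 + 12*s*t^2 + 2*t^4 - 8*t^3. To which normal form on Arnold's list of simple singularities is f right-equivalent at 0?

E_{7}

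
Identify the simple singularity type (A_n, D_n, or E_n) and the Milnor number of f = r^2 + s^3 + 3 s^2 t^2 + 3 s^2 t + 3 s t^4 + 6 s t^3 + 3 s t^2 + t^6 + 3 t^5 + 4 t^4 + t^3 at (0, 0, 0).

Type E_{6}, Milnor number mu = 6.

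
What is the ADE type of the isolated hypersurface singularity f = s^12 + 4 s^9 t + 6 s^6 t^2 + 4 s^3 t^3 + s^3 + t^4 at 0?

E_6

The Hessian of f at 0 is [[0, 0], [0, 0]] with rank 0, so corank 2. A Groebner basis of the Jacobian ideal J(f) in C{s,t} is {t^3, s^2}; counting standard monomials gives mu = 6. Corank 2; j^3 = s^3 is a perfect cube, so E-series; the 4-jet and mu = 6 give E_6.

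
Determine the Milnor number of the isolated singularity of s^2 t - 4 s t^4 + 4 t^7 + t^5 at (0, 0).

The Hessian of f at 0 has rank 0. Corank 2; j^3 = s^2*t has shape L^2 M (L != M), so D-series; mu = 6 gives D_6.

6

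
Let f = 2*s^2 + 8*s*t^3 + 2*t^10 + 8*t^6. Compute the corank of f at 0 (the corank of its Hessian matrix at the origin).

Hessian at 0 has rank 1.

1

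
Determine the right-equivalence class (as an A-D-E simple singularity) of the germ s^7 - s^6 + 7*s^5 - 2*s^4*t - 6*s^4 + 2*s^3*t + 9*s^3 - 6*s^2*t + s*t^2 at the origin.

D7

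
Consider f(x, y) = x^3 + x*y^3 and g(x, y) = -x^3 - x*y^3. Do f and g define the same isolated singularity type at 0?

Yes.

The Hessian of f at 0 has rank 0. Corank 2; j^3 = x^3 is a perfect cube, so E-series; the 4-jet and mu = 7 give E_7. The Hessian of g at 0 has rank 0. Corank 2; j^3 = -x^3 is a perfect cube, so E-series; the 4-jet and mu = 7 give E_7. Both have type E_7, hence right-equivalent.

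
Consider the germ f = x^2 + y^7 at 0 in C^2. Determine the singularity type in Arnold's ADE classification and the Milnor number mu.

The Hessian of f at 0 has rank 1. Corank 1: A-series; mu = 6 gives A_6.

Type A_6, Milnor number mu = 6.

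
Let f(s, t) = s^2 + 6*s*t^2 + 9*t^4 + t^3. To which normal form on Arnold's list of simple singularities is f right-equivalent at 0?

A_{2}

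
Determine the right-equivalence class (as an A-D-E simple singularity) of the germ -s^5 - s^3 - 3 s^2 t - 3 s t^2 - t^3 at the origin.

The Hessian of f at 0 is [[0, 0], [0, 0]] with rank 0, so corank 2. A Groebner basis of the Jacobian ideal J(f) in C{s,t} is {t^5, s*t^3 + 3*t^4/4, s^2 + 2*s*t + t^2}; counting standard monomials gives mu = 8. Corank 2; j^3 = -(s + t)^3 is a perfect cube, so E-series; the 5-jet and mu = 8 give E_8.

E_{8}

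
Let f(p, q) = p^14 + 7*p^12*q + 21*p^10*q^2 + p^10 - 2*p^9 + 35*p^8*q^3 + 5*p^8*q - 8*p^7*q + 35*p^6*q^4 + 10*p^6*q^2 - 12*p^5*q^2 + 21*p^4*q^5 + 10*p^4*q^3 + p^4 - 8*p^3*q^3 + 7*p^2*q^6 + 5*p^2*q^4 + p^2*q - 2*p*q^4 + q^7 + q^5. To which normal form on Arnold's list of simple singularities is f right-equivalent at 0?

The Hessian of f at 0 has rank 0. Corank 2; j^3 = p^2*q has shape L^2 M (L != M), so D-series; mu = 6 gives D_6.

D_{6}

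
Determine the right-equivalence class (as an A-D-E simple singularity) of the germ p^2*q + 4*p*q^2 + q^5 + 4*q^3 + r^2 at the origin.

The Hessian of f at 0 has rank 1. Corank 2; j^3 = q*(p + 2*q)^2 has shape L^2 M (L != M), so D-series; mu = 6 gives D_6.

D6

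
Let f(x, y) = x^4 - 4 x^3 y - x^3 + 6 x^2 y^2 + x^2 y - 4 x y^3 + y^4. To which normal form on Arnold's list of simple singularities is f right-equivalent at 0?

The Hessian of f at 0 has rank 0. Corank 2; j^3 = -x^2*(x - y) has shape L^2 M (L != M), so D-series; mu = 5 gives D_5.

D_5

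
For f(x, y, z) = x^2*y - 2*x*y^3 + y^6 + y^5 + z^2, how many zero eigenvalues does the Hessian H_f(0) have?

2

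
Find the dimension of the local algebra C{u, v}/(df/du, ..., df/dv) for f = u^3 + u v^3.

7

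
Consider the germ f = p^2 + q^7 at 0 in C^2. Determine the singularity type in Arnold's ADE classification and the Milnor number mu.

The Hessian of f at 0 has rank 1. Corank 1: A-series; mu = 6 gives A_6.

Type A6, Milnor number mu = 6.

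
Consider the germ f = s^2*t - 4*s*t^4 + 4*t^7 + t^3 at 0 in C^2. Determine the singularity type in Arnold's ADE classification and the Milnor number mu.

Type D4, Milnor number mu = 4.

The Hessian of f at 0 is [[0, 0], [0, 0]] with rank 0, so corank 2. A Groebner basis of the Jacobian ideal J(f) in C{s,t} is {t^3, s^2 + 3*t^2, s*t}; counting standard monomials gives mu = 4. Corank 2; j^3 = t*(s^2 + t^2) splits into three distinct lines over C (the quadratic factor has nonzero discriminant), so D_4.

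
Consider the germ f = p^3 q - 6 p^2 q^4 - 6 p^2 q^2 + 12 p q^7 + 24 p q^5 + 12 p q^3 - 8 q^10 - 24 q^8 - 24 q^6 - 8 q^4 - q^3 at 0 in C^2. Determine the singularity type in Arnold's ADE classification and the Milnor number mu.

Type E_{7}, Milnor number mu = 7.

The Hessian of f at 0 is [[0, 0], [0, 0]] with rank 0, so corank 2. A Groebner basis of the Jacobian ideal J(f) in C{p,q} is {p^3 - 12*p*q^2 - 3*q^2, p^2*q - 4*p*q^2, q^3}; counting standard monomials gives mu = 7. Corank 2; j^3 = -q^3 is a perfect cube, so E-series; the 4-jet and mu = 7 give E_7.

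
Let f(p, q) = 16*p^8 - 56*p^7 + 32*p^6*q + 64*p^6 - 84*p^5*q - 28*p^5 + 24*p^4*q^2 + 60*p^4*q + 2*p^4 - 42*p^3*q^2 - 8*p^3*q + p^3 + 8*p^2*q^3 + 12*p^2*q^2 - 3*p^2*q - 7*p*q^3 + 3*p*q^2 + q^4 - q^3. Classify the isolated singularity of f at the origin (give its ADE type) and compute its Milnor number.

Type E_7, Milnor number mu = 7.

The Hessian of f at 0 is [[0, 0], [0, 0]] with rank 0, so corank 2. A Groebner basis of the Jacobian ideal J(f) in C{p,q} is {-3*p^2/10 + 3*p*q/5 + q^4 - q^3/10 - 3*q^2/10, p^3 - 27*p^2/10 + 27*p*q/5 - 19*q^3/10 - 27*q^2/10, p^2*q - 19*p^2/10 + 19*p*q/5 - 49*q^3/30 - 19*q^2/10, -p^2 + p*q^2 + 2*p*q - 4*q^3/3 - q^2}; counting standard monomials gives mu = 7. Corank 2; j^3 = (p - q)^3 is a perfect cube, so E-series; the 4-jet and mu = 7 give E_7.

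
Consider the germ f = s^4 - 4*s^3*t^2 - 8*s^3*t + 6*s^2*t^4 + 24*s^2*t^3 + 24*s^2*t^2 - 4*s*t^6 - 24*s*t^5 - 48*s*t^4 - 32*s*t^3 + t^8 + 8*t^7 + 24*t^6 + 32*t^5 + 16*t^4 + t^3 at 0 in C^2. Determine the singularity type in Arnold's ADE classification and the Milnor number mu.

Type E6, Milnor number mu = 6.

The Hessian of f at 0 has rank 0. Corank 2; j^3 = t^3 is a perfect cube, so E-series; the 4-jet and mu = 6 give E_6.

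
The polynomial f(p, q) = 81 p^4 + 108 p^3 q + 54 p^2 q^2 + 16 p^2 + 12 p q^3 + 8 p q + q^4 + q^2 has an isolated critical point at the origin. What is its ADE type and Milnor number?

The Hessian of f at 0 has rank 1. Corank 1: A-series; mu = 3 gives A_3.

Type A3, Milnor number mu = 3.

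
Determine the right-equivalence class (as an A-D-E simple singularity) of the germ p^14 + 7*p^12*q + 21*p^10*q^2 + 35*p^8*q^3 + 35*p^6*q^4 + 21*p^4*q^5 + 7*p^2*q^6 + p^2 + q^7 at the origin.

A6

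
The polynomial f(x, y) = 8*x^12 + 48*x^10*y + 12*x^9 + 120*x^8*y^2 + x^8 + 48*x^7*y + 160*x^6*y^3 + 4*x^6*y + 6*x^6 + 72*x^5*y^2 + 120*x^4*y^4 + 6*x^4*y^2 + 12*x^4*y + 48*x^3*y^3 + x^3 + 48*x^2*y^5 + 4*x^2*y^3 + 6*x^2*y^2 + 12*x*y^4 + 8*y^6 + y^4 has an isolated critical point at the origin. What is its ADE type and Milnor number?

The Hessian of f at 0 has rank 0. Corank 2; j^3 = x^3 is a perfect cube, so E-series; the 4-jet and mu = 6 give E_6.

Type E_6, Milnor number mu = 6.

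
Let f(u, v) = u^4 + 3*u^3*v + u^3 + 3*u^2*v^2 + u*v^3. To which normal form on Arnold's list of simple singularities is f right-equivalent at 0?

E7

The Hessian of f at 0 is [[0, 0], [0, 0]] with rank 0, so corank 2. A Groebner basis of the Jacobian ideal J(f) in C{u,v} is {3*u^2 + v^4 + v^3, u^3, u^2*v - u^2 - v^3/3, 2*u^2 + u*v^2 + 2*v^3/3}; counting standard monomials gives mu = 7. Corank 2; j^3 = u^3 is a perfect cube, so E-series; the 4-jet and mu = 7 give E_7.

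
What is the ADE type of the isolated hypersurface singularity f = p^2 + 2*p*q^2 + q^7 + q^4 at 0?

A_{6}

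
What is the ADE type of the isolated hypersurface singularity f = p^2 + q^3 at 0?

The Hessian of f at 0 has rank 1. Corank 1: A-series; mu = 2 gives A_2.

A_{2}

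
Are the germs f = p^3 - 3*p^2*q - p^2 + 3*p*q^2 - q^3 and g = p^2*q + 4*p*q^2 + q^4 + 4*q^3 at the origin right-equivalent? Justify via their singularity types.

No.

The Hessian of f at 0 is [[-2, 0], [0, 0]] with rank 1, so corank 1. A Groebner basis of the Jacobian ideal J(f) in C{p,q} is {q^2, p}; counting standard monomials gives mu = 2. Corank 1: A-series; mu = 2 gives A_2. The Hessian of g at 0 is [[0, 0], [0, 0]] with rank 0, so corank 2. A Groebner basis of the Jacobian ideal J(g) in C{p,q} is {p^3 - 2*p^2 + 8*q^2, p^2/4 + q^3 - q^2, p*q + 2*q^2}; counting standard monomials gives mu = 5. Corank 2; j^3 = q*(p + 2*q)^2 has shape L^2 M (L != M), so D-series; mu = 5 gives D_5. f is A_2 but g is D_5, hence not right-equivalent.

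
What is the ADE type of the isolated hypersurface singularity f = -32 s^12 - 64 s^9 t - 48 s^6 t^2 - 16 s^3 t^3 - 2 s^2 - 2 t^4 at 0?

A_{3}

The Hessian of f at 0 has rank 1. Corank 1: A-series; mu = 3 gives A_3.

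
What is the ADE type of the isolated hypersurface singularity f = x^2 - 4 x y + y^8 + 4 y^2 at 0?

A_7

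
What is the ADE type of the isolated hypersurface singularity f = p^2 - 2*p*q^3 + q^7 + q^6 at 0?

A_6

The Hessian of f at 0 is [[2, 0], [0, 0]] with rank 1, so corank 1. A Groebner basis of the Jacobian ideal J(f) in C{p,q} is {-p + q^3, p^2}; counting standard monomials gives mu = 6. Corank 1: A-series; mu = 6 gives A_6.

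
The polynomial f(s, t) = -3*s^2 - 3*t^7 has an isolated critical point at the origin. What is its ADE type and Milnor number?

Type A_6, Milnor number mu = 6.

The Hessian of f at 0 is [[-6, 0], [0, 0]] with rank 1, so corank 1. A Groebner basis of the Jacobian ideal J(f) in C{s,t} is {t^6, s}; counting standard monomials gives mu = 6. Corank 1: A-series; mu = 6 gives A_6.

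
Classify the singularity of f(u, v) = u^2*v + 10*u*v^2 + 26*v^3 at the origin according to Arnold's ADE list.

D_{4}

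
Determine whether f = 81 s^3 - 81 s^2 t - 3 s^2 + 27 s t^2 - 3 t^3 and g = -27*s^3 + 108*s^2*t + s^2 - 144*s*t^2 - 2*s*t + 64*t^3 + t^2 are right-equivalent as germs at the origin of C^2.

The Hessian of f at 0 has rank 1. Corank 1: A-series; mu = 2 gives A_2. The Hessian of g at 0 has rank 1. Corank 1: A-series; mu = 2 gives A_2. Both have type A_2, hence right-equivalent.

Yes.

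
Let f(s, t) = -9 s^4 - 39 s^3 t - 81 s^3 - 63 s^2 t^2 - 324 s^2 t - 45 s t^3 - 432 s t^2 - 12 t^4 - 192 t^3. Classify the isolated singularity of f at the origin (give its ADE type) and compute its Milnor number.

Type E7, Milnor number mu = 7.

The Hessian of f at 0 is [[0, 0], [0, 0]] with rank 0, so corank 2. A Groebner basis of the Jacobian ideal J(f) in C{s,t} is {19683*s^2 + 52488*s*t + t^4 - 27*t^3 + 34992*t^2, s^3 + 756*s^2 + 2016*s*t + 4*t^3/3 + 1344*t^2, s^2*t - 405*s^2 - 1080*s*t - 11*t^3/9 - 720*t^2, 162*s^2 + s*t^2 + 432*s*t + 10*t^3/9 + 288*t^2}; counting standard monomials gives mu = 7. Corank 2; j^3 = -3*(3*s + 4*t)^3 is a perfect cube, so E-series; the 4-jet and mu = 7 give E_7.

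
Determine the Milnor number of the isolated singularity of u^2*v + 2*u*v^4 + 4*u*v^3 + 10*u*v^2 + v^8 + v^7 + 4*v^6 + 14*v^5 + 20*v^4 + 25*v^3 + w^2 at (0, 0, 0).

9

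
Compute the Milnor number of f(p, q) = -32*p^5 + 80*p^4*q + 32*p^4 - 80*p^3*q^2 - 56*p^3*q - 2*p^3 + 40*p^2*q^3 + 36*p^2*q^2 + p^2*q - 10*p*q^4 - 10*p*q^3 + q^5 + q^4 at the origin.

The Hessian of f at 0 has rank 0. Corank 2; j^3 = -p^2*(2*p - q) has shape L^2 M (L != M), so D-series; mu = 5 gives D_5.

5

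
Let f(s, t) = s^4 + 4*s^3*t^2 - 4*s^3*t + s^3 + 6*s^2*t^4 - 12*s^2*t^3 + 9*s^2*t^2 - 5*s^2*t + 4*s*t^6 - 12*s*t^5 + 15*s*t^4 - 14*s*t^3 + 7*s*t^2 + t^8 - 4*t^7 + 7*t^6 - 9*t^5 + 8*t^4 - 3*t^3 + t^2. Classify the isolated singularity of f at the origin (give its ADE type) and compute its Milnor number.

Type A_{2}, Milnor number mu = 2.

The Hessian of f at 0 has rank 1. Corank 1: A-series; mu = 2 gives A_2.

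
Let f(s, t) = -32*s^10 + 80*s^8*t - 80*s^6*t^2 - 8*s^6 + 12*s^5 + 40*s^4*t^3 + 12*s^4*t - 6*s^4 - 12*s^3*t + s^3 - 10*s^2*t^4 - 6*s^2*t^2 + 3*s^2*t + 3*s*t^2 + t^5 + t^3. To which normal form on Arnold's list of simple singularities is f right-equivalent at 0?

E8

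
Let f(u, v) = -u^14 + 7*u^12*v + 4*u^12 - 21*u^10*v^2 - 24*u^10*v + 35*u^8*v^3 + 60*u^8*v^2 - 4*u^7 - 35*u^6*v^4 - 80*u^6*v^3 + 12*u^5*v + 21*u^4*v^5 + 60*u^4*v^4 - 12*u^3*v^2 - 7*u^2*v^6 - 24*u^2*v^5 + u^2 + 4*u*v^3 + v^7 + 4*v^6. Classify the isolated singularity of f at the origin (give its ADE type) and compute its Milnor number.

Type A6, Milnor number mu = 6.

The Hessian of f at 0 has rank 1. Corank 1: A-series; mu = 6 gives A_6.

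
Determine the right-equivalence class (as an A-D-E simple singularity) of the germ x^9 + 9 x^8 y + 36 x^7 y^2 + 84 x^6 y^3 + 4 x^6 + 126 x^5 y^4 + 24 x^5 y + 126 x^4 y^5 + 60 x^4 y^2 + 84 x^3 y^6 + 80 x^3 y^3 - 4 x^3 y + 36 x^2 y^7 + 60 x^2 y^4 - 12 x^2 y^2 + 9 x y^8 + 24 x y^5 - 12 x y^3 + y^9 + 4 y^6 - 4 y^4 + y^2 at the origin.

The Hessian of f at 0 is [[0, 0], [0, 2]] with rank 1, so corank 1. A Groebner basis of the Jacobian ideal J(f) in C{x,y} is {x^2*y^2, x^3 + 3*x^2*y + 3*x*y^2 - y/2, y^3}; counting standard monomials gives mu = 8. Corank 1: A-series; mu = 8 gives A_8.

A8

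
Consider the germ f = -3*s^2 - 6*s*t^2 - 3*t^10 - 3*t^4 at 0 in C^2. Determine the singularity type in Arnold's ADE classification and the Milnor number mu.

Type A_9, Milnor number mu = 9.

The Hessian of f at 0 has rank 1. Corank 1: A-series; mu = 9 gives A_9.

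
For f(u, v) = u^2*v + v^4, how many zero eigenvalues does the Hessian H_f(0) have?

2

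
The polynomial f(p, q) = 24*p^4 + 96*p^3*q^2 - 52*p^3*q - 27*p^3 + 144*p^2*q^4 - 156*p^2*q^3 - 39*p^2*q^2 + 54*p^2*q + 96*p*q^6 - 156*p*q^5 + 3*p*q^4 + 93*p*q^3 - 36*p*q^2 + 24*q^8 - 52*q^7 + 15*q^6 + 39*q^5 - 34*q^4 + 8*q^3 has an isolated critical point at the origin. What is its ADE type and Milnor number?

Type E_{7}, Milnor number mu = 7.

The Hessian of f at 0 has rank 0. Corank 2; j^3 = -(3*p - 2*q)^3 is a perfect cube, so E-series; the 4-jet and mu = 7 give E_7.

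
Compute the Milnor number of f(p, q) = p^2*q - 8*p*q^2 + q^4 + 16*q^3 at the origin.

5

The Hessian of f at 0 has rank 0. Corank 2; j^3 = q*(p - 4*q)^2 has shape L^2 M (L != M), so D-series; mu = 5 gives D_5.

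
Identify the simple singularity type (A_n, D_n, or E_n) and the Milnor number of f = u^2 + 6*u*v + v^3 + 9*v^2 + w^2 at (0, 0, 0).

Type A_2, Milnor number mu = 2.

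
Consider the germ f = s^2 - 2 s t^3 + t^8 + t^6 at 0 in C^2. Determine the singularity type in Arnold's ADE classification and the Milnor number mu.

Type A_7, Milnor number mu = 7.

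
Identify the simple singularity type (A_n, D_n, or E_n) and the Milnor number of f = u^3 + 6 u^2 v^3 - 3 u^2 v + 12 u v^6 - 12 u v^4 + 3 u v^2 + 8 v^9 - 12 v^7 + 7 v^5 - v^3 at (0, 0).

Type E_{8}, Milnor number mu = 8.

The Hessian of f at 0 is [[0, 0], [0, 0]] with rank 0, so corank 2. A Groebner basis of the Jacobian ideal J(f) in C{u,v} is {u^2/4 + u*v^3 - u*v/2 + v^2/4, v^4, u^3 - 3*u*v^2 + 2*v^3, u^2*v - 2*u*v^2 + v^3}; counting standard monomials gives mu = 8. Corank 2; j^3 = (u - v)^3 is a perfect cube, so E-series; the 5-jet and mu = 8 give E_8.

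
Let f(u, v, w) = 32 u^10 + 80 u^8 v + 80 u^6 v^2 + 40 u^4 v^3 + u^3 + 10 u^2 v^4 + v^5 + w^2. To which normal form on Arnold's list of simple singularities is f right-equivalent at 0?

E8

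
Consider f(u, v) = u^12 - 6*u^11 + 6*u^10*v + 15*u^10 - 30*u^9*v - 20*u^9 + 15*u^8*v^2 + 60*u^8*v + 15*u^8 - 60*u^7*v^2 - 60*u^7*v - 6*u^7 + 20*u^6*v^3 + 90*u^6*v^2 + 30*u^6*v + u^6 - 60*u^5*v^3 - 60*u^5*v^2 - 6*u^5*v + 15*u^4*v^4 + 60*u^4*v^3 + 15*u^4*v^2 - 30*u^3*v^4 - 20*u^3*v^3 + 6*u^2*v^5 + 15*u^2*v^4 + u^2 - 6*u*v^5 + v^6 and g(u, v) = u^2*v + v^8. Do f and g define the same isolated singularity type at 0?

No.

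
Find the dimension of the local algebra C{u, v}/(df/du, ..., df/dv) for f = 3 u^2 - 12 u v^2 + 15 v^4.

The Hessian of f at 0 is [[6, 0], [0, 0]] with rank 1, so corank 1. A Groebner basis of the Jacobian ideal J(f) in C{u,v} is {u^2, u*v, -u/2 + v^2}; counting standard monomials gives mu = 3. Corank 1: A-series; mu = 3 gives A_3.

3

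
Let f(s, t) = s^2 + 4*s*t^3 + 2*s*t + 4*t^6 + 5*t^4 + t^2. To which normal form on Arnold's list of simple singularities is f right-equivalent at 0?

The Hessian of f at 0 has rank 1. Corank 1: A-series; mu = 3 gives A_3.

A3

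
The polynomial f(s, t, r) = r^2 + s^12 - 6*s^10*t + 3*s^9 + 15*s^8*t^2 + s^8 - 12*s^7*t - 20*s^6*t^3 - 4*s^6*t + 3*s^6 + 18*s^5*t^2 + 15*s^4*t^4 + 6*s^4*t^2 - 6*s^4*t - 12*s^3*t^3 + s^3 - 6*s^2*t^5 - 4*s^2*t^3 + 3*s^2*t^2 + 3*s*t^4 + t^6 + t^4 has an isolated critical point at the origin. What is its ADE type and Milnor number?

Type E_{6}, Milnor number mu = 6.

The Hessian of f at 0 is [[0, 0, 0], [0, 0, 0], [0, 0, 2]] with rank 1, so corank 2. A Groebner basis of the Jacobian ideal J(f) in C{s,t,r} is {s^3, s^2*t, s^2/2 + s*t^2, t^3, r}; counting standard monomials gives mu = 6. Corank 2; j^3 = s^3 is a perfect cube, so E-series; the 4-jet and mu = 6 give E_6.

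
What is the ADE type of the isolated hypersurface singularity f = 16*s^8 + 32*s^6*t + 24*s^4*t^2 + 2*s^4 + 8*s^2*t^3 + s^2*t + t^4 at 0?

The Hessian of f at 0 has rank 0. Corank 2; j^3 = s^2*t has shape L^2 M (L != M), so D-series; mu = 5 gives D_5.

D_5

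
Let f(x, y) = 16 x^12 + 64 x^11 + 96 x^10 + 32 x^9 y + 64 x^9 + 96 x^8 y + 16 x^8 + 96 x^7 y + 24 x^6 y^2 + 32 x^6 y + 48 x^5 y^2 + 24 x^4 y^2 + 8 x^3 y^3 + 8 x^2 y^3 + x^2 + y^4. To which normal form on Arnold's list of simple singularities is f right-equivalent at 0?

The Hessian of f at 0 has rank 1. Corank 1: A-series; mu = 3 gives A_3.

A3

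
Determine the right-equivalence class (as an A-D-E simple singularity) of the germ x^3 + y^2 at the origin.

A_2

The Hessian of f at 0 has rank 1. Corank 1: A-series; mu = 2 gives A_2.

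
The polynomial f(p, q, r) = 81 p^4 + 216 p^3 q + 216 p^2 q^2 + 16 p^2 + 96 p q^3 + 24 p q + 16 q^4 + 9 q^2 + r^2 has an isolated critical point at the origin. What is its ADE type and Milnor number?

Type A_{3}, Milnor number mu = 3.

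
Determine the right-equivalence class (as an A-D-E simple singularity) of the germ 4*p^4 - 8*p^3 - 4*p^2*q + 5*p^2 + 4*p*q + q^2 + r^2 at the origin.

A_{1}

The Hessian of f at 0 is [[10, 4, 0], [4, 2, 0], [0, 0, 2]] with rank 3, so corank 0. A Groebner basis of the Jacobian ideal J(f) in C{p,q,r} is {p, q, r}; counting standard monomials gives mu = 1. Corank 0: nondegenerate Morse point, so A_1.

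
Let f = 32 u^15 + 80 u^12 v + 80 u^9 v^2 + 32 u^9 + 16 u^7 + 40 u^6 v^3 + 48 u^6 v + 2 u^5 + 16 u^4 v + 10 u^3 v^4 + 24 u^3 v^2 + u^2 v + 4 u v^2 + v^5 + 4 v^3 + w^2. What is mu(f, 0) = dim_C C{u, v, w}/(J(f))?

6

The Hessian of f at 0 is [[0, 0, 0], [0, 0, 0], [0, 0, 2]] with rank 1, so corank 2. A Groebner basis of the Jacobian ideal J(f) in C{u,v,w} is {-u*v/32 + v^4 - v^2/16, u*v^2 + 2*v^3, u^2 + 133*u*v/32 + 69*v^2/16, w}; counting standard monomials gives mu = 6. Corank 2; j^3 = v*(u + 2*v)^2 has shape L^2 M (L != M), so D-series; mu = 6 gives D_6.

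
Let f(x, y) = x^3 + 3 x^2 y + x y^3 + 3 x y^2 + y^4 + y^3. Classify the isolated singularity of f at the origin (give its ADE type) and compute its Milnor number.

The Hessian of f at 0 is [[0, 0], [0, 0]] with rank 0, so corank 2. A Groebner basis of the Jacobian ideal J(f) in C{x,y} is {x^3 + 3*x^2*y + 6*x^2 + 12*x*y + 6*y^2, -3*x^2 + x*y^2 - 6*x*y - 3*y^2, 3*x^2 + 6*x*y + y^3 + 3*y^2}; counting standard monomials gives mu = 7. Corank 2; j^3 = (x + y)^3 is a perfect cube, so E-series; the 4-jet and mu = 7 give E_7.

Type E_7, Milnor number mu = 7.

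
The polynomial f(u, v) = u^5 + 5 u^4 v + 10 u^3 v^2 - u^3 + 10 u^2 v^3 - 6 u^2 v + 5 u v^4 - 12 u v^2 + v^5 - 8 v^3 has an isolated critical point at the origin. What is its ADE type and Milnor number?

Type E8, Milnor number mu = 8.

The Hessian of f at 0 is [[0, 0], [0, 0]] with rank 0, so corank 2. A Groebner basis of the Jacobian ideal J(f) in C{u,v} is {v^5, u*v^3 + 7*v^4/4, u^2 + 4*u*v + 4*v^2}; counting standard monomials gives mu = 8. Corank 2; j^3 = -(u + 2*v)^3 is a perfect cube, so E-series; the 5-jet and mu = 8 give E_8.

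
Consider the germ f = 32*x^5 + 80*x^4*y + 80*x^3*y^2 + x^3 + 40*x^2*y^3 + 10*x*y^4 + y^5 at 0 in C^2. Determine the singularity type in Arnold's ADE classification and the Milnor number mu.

Type E_8, Milnor number mu = 8.

The Hessian of f at 0 is [[0, 0], [0, 0]] with rank 0, so corank 2. A Groebner basis of the Jacobian ideal J(f) in C{x,y} is {y^5, x*y^3 + y^4/8, x^2}; counting standard monomials gives mu = 8. Corank 2; j^3 = x^3 is a perfect cube, so E-series; the 5-jet and mu = 8 give E_8.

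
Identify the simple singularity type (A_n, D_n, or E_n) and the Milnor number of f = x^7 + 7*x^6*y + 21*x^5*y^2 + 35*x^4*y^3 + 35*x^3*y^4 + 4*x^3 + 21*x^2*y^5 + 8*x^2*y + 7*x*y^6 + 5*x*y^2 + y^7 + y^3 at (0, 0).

Type D_{8}, Milnor number mu = 8.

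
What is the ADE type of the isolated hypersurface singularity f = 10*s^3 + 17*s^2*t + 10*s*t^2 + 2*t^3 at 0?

D4

The Hessian of f at 0 is [[0, 0], [0, 0]] with rank 0, so corank 2. A Groebner basis of the Jacobian ideal J(f) in C{s,t} is {t^3, s^2 - 2*t^2/11, s*t + 5*t^2/11}; counting standard monomials gives mu = 4. Corank 2; j^3 = (2*s + t)*(5*s^2 + 6*s*t + 2*t^2) splits into three distinct lines over C (the quadratic factor has nonzero discriminant), so D_4.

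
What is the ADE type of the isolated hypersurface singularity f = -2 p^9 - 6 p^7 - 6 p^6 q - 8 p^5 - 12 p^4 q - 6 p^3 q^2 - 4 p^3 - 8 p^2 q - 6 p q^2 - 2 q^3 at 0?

D_4

The Hessian of f at 0 is [[0, 0], [0, 0]] with rank 0, so corank 2. A Groebner basis of the Jacobian ideal J(f) in C{p,q} is {q^3, p^2 - 3*q^2/2, p*q + 3*q^2/2}; counting standard monomials gives mu = 4. Corank 2; j^3 = -2*(p + q)*(2*p^2 + 2*p*q + q^2) splits into three distinct lines over C (the quadratic factor has nonzero discriminant), so D_4.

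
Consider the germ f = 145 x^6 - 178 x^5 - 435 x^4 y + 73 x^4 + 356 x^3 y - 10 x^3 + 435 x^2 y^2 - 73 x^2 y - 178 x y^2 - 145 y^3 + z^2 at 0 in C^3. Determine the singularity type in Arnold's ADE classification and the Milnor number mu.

The Hessian of f at 0 has rank 1. Corank 2; j^3 = -(2*x + 5*y)*(5*x^2 + 24*x*y + 29*y^2) splits into three distinct lines over C (the quadratic factor has nonzero discriminant), so D_4.

Type D4, Milnor number mu = 4.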